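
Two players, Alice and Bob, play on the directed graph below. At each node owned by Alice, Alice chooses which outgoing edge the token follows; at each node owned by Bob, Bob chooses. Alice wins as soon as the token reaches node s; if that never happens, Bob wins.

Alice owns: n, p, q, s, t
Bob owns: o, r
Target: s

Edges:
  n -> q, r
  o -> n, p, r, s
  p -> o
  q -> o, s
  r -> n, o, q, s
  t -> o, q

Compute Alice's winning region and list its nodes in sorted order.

n, q, s, t

A0 = {s}
A1: add {q} — q (Alice) has q→s.
A2: add {n, t} — n (Alice) has n→q; t (Alice) has t→q.
A3 = A2; e.g. o (Bob) can still go to p. Fixed point.
Alice's winning region = {n, q, s, t}.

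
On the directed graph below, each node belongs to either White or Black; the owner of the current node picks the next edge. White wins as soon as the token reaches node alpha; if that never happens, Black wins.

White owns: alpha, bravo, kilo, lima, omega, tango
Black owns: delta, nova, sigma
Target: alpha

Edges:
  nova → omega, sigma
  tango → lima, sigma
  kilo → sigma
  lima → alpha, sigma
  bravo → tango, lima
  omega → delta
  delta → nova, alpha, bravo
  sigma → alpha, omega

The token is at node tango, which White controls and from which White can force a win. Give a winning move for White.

lima

A0 = {alpha}
A1: add {lima} — lima (White) has lima→alpha.
A2: add {bravo, tango} — tango (White) has tango→lima; bravo (White) has bravo→lima.
A3 = A2; e.g. nova (Black) can still go to omega. Fixed point.
From tango, successor lima is in the attractor (rank 1); the other successor sigma is not.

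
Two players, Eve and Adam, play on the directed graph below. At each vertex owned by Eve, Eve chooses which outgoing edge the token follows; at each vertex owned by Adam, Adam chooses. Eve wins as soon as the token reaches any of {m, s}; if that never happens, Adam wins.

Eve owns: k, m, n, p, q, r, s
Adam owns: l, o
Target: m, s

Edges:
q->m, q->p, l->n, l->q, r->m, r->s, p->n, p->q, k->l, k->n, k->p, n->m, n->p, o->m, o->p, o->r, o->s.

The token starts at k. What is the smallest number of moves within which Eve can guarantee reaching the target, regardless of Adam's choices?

2

A0 = {m, s}
A1: add {n, q, r} — n (Eve) has n→m; q (Eve) has q→m; r (Eve) has r→m.
A2: add {k, l, p} — k (Eve) has k→n; l (Adam): all of {n, q} already in; p (Eve) has p→n.
k enters the attractor at level 2, so Eve can force the target in 2 moves from there.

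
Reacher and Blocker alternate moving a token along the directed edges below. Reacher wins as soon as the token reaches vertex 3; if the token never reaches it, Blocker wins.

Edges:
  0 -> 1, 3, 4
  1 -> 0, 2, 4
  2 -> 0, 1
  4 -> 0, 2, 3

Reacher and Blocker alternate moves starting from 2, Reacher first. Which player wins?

Blocker

Track states (vertex, player-to-move).
A0 = {(3,Reacher), (3,Blocker)}
A1: add {(0,Reacher), (4,Reacher)}.
A2 = A1; e.g. (0,Blocker) stays out. (2,Reacher) never enters ⇒ Blocker avoids the target.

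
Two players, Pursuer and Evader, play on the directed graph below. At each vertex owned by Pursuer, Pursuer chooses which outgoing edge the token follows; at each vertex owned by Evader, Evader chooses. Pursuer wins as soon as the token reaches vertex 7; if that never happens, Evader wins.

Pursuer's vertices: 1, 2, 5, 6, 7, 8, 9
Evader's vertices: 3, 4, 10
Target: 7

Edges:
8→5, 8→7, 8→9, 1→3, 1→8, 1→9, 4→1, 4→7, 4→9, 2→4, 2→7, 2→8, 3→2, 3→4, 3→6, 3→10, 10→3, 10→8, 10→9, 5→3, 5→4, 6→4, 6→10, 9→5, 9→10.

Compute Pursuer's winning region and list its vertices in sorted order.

1, 2, 7, 8

A0 = {7}
A1: add {2, 8} — 2 (Pursuer) has 2→7; 8 (Pursuer) has 8→7.
A2: add {1} — 1 (Pursuer) has 1→8.
A3 = A2; e.g. 3 (Evader) can still go to 4. Fixed point.
Pursuer's winning region = {1, 2, 7, 8}.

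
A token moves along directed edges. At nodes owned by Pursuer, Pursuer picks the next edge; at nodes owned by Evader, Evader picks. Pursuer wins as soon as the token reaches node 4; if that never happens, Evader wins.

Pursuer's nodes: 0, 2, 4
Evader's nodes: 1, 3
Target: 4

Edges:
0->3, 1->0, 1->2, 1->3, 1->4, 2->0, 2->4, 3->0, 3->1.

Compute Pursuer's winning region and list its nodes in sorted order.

2, 4

A0 = {4}
A1: add {2} — 2 (Pursuer) has 2→4.
A2 = A1; e.g. 0 (Pursuer) has no edge into A1. Fixed point.
Pursuer's winning region = {2, 4}.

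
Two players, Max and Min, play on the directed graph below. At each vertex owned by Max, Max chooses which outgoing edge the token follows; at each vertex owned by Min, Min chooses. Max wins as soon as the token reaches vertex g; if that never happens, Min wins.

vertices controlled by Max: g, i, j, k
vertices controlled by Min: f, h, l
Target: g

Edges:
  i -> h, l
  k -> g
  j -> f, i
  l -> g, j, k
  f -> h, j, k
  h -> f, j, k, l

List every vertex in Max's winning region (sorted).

A0 = {g}
A1: add {k} — k (Max) has k→g.
A2 = A1; e.g. f (Min) can still go to h. Fixed point.
Max's winning region = {g, k}.

g, k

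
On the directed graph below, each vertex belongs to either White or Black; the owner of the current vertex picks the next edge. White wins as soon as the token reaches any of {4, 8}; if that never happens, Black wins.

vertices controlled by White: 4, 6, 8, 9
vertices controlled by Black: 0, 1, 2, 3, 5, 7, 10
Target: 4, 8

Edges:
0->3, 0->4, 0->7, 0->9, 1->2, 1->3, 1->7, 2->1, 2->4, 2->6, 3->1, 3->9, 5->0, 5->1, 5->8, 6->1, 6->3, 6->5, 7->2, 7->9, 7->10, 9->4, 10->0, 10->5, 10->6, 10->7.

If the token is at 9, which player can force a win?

A0 = {4, 8}
A1: add {9} — 9 (White) has 9→4.
A2 = A1; e.g. 0 (Black) can still go to 3. Fixed point.
9 ∈ A1, so White can force the target.

White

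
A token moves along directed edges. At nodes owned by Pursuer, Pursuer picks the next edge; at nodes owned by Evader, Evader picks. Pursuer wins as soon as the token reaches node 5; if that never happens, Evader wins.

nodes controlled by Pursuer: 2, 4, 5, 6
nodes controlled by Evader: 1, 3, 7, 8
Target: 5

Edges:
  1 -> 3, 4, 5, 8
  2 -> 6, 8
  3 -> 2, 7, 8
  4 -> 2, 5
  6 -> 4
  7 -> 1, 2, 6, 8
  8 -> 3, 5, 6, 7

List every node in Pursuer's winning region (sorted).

2, 4, 5, 6

A0 = {5}
A1: add {4} — 4 (Pursuer) has 4→5.
A2: add {6} — 6 (Pursuer) has 6→4.
A3: add {2} — 2 (Pursuer) has 2→6.
A4 = A3; e.g. 1 (Evader) can still go to 3. Fixed point.
Pursuer's winning region = {2, 4, 5, 6}.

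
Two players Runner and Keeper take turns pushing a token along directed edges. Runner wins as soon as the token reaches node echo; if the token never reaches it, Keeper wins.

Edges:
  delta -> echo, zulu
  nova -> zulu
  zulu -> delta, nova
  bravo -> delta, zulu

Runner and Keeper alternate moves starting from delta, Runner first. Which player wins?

Track states (vertex, player-to-move).
A0 = {(echo,Runner), (echo,Keeper)}
A1: add {(delta,Runner)}.
(delta,Runner) ∈ A1 ⇒ Runner forces the target.

Runner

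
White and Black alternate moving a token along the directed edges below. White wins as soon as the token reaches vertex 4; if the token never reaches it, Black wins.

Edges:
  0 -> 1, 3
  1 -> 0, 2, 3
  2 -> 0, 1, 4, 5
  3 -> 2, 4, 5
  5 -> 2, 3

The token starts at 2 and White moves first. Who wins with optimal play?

Track states (vertex, player-to-move).
A0 = {(4,White), (4,Black)}
A1: add {(2,White), (3,White)}.
(2,White) ∈ A1 ⇒ White forces the target.

White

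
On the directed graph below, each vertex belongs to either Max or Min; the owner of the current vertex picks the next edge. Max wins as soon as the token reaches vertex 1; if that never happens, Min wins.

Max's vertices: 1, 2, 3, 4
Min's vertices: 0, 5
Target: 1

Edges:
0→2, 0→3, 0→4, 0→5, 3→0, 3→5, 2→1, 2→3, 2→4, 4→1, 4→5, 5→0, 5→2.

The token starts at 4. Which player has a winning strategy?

A0 = {1}
A1: add {2, 4} — 2 (Max) has 2→1; 4 (Max) has 4→1.
A2 = A1; e.g. 0 (Min) can still go to 3. Fixed point.
4 ∈ A1, so Max can force the target.

Max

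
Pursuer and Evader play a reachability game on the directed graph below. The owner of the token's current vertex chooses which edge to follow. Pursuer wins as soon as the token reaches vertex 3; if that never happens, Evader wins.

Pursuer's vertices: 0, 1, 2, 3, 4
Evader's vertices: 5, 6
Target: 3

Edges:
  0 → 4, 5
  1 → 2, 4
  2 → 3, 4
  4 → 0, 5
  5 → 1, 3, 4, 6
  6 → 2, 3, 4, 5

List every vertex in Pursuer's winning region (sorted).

A0 = {3}
A1: add {2} — 2 (Pursuer) has 2→3.
A2: add {1} — 1 (Pursuer) has 1→2.
A3 = A2; e.g. 0 (Pursuer) has no edge into A2. Fixed point.
Pursuer's winning region = {1, 2, 3}.

1, 2, 3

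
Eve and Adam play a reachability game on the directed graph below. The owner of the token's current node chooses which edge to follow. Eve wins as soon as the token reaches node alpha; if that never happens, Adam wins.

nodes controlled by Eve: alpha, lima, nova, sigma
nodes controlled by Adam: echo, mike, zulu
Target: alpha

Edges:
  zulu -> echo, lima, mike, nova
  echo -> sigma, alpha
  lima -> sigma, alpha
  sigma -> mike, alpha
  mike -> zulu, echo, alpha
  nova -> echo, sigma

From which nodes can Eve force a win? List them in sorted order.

A0 = {alpha}
A1: add {lima, sigma} — lima (Eve) has lima→alpha; sigma (Eve) has sigma→alpha.
A2: add {echo, nova} — echo (Adam): all of {sigma, alpha} already in; nova (Eve) has nova→sigma.
A3 = A2; e.g. zulu (Adam) can still go to mike. Fixed point.
Eve's winning region = {alpha, echo, lima, nova, sigma}.

alpha, echo, lima, nova, sigma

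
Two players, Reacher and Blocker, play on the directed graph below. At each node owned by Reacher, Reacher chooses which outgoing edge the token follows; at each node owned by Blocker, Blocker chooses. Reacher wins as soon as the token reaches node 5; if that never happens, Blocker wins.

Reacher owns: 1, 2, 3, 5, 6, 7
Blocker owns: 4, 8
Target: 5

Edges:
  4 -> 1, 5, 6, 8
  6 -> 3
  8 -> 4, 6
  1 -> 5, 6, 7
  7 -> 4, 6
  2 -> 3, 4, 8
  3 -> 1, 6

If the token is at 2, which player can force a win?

Reacher

A0 = {5}
A1: add {1} — 1 (Reacher) has 1→5.
A2: add {3} — 3 (Reacher) has 3→1.
A3: add {2, 6} — 2 (Reacher) has 2→3; 6 (Reacher) has 6→3.
2 ∈ A3, so Reacher can force the target.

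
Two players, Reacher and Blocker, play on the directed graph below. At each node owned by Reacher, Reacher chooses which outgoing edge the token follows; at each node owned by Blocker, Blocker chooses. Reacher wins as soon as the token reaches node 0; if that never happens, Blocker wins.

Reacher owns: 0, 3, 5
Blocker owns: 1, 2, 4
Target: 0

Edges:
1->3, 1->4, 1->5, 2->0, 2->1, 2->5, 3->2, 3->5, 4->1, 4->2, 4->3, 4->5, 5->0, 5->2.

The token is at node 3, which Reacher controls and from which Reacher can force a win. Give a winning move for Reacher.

5

A0 = {0}
A1: add {5} — 5 (Reacher) has 5→0.
A2: add {3} — 3 (Reacher) has 3→5.
A3 = A2; e.g. 1 (Blocker) can still go to 4. Fixed point.
From 3, successor 5 is in the attractor (rank 1); the other successor 2 is not.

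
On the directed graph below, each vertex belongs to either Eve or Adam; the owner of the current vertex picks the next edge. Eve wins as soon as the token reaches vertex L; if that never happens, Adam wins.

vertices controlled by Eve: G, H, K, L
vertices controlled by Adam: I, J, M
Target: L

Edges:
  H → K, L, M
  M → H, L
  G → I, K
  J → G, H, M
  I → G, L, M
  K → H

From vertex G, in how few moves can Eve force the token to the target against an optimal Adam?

3

A0 = {L}
A1: add {H} — H (Eve) has H→L.
A2: add {K, M} — K (Eve) has K→H; M (Adam): all of {H, L} already in.
A3: add {G} — G (Eve) has G→K.
G enters the attractor at level 3, so Eve can force the target in 3 moves from there.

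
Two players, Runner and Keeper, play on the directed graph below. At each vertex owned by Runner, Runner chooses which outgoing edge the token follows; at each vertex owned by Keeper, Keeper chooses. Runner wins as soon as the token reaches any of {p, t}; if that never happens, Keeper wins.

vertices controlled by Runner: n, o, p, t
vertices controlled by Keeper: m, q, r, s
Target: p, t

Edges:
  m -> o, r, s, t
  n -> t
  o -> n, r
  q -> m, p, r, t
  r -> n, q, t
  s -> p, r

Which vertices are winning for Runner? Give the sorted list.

n, o, p, t

A0 = {p, t}
A1: add {n} — n (Runner) has n→t.
A2: add {o} — o (Runner) has o→n.
A3 = A2; e.g. m (Keeper) can still go to r. Fixed point.
Runner's winning region = {n, o, p, t}.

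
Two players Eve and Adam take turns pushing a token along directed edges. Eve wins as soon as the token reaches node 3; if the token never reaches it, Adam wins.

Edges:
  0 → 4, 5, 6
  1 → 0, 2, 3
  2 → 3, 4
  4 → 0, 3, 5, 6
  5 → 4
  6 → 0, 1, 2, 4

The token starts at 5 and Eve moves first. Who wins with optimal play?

Adam

Track states (vertex, player-to-move).
A0 = {(3,Eve), (3,Adam)}
A1: add {(1,Eve), (2,Eve), (4,Eve)}.
A2: add {(2,Adam), (5,Adam)}.
A3: add {(0,Eve), (6,Eve)}.
A4: add {(1,Adam), (6,Adam)}.
A5 = A4; e.g. (0,Adam) stays out. (5,Eve) never enters ⇒ Adam avoids the target.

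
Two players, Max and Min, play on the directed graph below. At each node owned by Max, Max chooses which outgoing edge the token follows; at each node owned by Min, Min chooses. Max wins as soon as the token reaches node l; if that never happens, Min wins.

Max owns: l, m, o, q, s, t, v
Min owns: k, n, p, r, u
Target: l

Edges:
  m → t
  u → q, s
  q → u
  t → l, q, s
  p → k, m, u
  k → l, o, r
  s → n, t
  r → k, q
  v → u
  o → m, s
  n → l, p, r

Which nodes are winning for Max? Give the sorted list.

A0 = {l}
A1: add {t} — t (Max) has t→l.
A2: add {m, s} — m (Max) has m→t; s (Max) has s→t.
A3: add {o} — o (Max) has o→m.
A4 = A3; e.g. k (Min) can still go to r. Fixed point.
Max's winning region = {l, m, o, s, t}.

l, m, o, s, t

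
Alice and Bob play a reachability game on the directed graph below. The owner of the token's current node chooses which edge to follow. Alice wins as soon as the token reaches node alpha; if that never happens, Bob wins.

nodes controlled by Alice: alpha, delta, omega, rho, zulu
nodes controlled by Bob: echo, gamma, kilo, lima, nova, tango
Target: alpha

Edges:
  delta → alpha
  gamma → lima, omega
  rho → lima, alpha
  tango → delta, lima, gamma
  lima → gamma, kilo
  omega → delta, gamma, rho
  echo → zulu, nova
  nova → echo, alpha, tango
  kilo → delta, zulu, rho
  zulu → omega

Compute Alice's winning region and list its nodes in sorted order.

alpha, delta, kilo, omega, rho, zulu

A0 = {alpha}
A1: add {delta, rho} — delta (Alice) has delta→alpha; rho (Alice) has rho→alpha.
A2: add {omega} — omega (Alice) has omega→delta.
A3: add {zulu} — zulu (Alice) has zulu→omega.
A4: add {kilo} — kilo (Bob): all of {delta, zulu, rho} already in.
A5 = A4; e.g. echo (Bob) can still go to nova. Fixed point.
Alice's winning region = {alpha, delta, kilo, omega, rho, zulu}.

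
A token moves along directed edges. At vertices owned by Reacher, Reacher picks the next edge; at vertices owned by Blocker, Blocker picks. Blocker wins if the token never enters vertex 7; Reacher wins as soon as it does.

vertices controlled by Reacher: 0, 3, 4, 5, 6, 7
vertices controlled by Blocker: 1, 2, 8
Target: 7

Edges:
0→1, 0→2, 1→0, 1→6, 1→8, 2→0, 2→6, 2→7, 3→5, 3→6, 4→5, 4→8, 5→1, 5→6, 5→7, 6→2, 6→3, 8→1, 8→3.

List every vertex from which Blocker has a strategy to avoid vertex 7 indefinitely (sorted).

0, 1, 2, 8

A0 = {7}
A1: add {5} — 5 (Reacher) has 5→7.
A2: add {3, 4} — 3 (Reacher) has 3→5; 4 (Reacher) has 4→5.
A3: add {6} — 6 (Reacher) has 6→3.
A4 = A3; e.g. 0 (Reacher) has no edge into A3. Fixed point.
Reacher's attractor = {3, 4, 5, 6, 7}; Blocker avoids the target exactly from the complement.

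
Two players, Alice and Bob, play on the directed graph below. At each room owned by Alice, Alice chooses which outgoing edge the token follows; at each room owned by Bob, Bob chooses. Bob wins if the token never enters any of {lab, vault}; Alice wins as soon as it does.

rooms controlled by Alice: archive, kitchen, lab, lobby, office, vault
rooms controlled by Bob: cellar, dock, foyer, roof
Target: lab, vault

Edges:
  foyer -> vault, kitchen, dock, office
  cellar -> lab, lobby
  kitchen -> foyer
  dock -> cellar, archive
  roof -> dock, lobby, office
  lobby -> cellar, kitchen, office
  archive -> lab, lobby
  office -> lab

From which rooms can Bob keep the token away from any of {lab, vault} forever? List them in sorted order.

A0 = {lab, vault}
A1: add {archive, office} — archive (Alice) has archive→lab; office (Alice) has office→lab.
A2: add {lobby} — lobby (Alice) has lobby→office.
A3: add {cellar} — cellar (Bob): all of {lab, lobby} already in.
A4: add {dock} — dock (Bob): all of {cellar, archive} already in.
A5: add {roof} — roof (Bob): all of {dock, lobby, office} already in.
A6 = A5; e.g. foyer (Bob) can still go to kitchen. Fixed point.
Alice's attractor = {archive, cellar, dock, lab, lobby, office, roof, vault}; Bob avoids the target exactly from the complement.

foyer, kitchen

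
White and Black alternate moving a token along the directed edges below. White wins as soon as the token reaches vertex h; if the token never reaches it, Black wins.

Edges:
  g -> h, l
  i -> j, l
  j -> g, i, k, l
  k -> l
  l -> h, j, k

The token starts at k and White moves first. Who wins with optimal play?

Black

Track states (vertex, player-to-move).
A0 = {(h,White), (h,Black)}
A1: add {(g,White), (l,White)}.
A2: add {(g,Black), (k,Black)}.
A3: add {(j,White)}.
A4: add {(i,Black)}.
A5 = A4; e.g. (i,White) stays out. (k,White) never enters ⇒ Black avoids the target.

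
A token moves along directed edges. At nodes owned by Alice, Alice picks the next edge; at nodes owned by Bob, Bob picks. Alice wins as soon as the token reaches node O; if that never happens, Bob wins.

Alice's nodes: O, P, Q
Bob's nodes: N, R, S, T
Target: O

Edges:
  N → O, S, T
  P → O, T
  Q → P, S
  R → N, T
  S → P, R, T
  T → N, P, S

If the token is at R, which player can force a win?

A0 = {O}
A1: add {P} — P (Alice) has P→O.
A2: add {Q} — Q (Alice) has Q→P.
A3 = A2; e.g. N (Bob) can still go to S. Fixed point.
R never enters the attractor, so Bob can avoid the target forever.

Bob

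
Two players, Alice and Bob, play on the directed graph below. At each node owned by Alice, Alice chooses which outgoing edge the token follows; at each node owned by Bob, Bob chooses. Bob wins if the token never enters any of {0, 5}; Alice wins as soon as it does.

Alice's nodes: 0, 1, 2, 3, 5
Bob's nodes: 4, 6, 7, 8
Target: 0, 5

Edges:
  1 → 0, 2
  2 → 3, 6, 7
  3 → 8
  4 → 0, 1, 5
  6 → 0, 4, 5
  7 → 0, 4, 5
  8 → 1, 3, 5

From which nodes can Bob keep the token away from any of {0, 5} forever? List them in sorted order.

3, 8

A0 = {0, 5}
A1: add {1} — 1 (Alice) has 1→0.
A2: add {4} — 4 (Bob): all of {0, 1, 5} already in.
A3: add {6, 7} — 6 (Bob): all of {0, 4, 5} already in; 7 (Bob): all of {0, 4, 5} already in.
A4: add {2} — 2 (Alice) has 2→6.
A5 = A4; e.g. 3 (Alice) has no edge into A4. Fixed point.
Alice's attractor = {0, 1, 2, 4, 5, 6, 7}; Bob avoids the target exactly from the complement.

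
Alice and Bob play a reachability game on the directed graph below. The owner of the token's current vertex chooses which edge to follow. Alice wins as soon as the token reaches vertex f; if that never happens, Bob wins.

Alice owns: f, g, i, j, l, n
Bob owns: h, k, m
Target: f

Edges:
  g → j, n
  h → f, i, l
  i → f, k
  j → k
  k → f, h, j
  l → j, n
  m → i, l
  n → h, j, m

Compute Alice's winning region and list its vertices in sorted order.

f, i

A0 = {f}
A1: add {i} — i (Alice) has i→f.
A2 = A1; e.g. g (Alice) has no edge into A1. Fixed point.
Alice's winning region = {f, i}.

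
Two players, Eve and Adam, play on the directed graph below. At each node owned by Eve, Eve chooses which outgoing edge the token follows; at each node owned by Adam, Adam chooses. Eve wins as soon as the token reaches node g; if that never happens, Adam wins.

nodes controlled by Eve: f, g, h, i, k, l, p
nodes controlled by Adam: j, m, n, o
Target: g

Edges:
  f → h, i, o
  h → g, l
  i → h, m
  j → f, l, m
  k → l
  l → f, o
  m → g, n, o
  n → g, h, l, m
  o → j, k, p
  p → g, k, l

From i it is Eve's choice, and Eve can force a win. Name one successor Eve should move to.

A0 = {g}
A1: add {h, p} — h (Eve) has h→g; p (Eve) has p→g.
A2: add {f, i} — f (Eve) has f→h; i (Eve) has i→h.
A3: add {l} — l (Eve) has l→f.
A4: add {k} — k (Eve) has k→l.
A5 = A4; e.g. j (Adam) can still go to m. Fixed point.
From i, successor h is in the attractor (rank 1); the other successor m is not.

h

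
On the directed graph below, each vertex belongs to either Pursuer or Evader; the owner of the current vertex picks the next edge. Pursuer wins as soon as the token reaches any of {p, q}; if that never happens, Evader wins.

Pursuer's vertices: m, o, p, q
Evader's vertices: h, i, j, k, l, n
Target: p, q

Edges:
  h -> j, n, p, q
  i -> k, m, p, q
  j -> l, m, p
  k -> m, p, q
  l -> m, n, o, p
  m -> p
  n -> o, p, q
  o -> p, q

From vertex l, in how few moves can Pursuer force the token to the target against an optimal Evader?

3

A0 = {p, q}
A1: add {m, o} — m (Pursuer) has m→p; o (Pursuer) has o→p.
A2: add {k, n} — k (Evader): all of {m, p, q} already in; n (Evader): all of {o, p, q} already in.
A3: add {i, l} — i (Evader): all of {k, m, p, q} already in; l (Evader): all of {m, n, o, p} already in.
l enters the attractor at level 3, so Pursuer can force the target in 3 moves from there.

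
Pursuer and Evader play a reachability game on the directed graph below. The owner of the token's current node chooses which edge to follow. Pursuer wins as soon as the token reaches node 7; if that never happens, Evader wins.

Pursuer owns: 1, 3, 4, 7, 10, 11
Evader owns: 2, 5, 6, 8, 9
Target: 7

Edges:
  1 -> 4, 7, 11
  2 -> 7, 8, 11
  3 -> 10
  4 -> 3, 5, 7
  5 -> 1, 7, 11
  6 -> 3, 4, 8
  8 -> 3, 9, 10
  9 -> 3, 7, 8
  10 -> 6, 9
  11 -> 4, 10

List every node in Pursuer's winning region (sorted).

1, 4, 5, 7, 11

A0 = {7}
A1: add {1, 4} — 1 (Pursuer) has 1→7; 4 (Pursuer) has 4→7.
A2: add {11} — 11 (Pursuer) has 11→4.
A3: add {5} — 5 (Evader): all of {1, 7, 11} already in.
A4 = A3; e.g. 2 (Evader) can still go to 8. Fixed point.
Pursuer's winning region = {1, 4, 5, 7, 11}.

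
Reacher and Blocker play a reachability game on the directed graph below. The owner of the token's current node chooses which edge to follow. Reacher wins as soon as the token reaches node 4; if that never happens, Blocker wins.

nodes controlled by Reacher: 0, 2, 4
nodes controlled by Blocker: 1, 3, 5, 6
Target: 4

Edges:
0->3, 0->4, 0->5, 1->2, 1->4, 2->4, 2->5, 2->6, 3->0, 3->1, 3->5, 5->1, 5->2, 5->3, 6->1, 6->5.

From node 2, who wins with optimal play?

Reacher

A0 = {4}
A1: add {0, 2} — 0 (Reacher) has 0→4; 2 (Reacher) has 2→4.
2 ∈ A1, so Reacher can force the target.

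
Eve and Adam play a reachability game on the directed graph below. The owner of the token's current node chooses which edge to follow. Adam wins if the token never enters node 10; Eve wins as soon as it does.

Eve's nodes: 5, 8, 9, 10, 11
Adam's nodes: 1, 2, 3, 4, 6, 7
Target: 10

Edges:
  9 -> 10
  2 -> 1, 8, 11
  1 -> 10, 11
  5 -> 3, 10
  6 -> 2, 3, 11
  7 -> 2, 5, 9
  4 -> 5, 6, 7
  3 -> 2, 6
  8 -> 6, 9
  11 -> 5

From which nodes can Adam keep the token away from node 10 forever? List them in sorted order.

A0 = {10}
A1: add {5, 9} — 5 (Eve) has 5→10; 9 (Eve) has 9→10.
A2: add {8, 11} — 8 (Eve) has 8→9; 11 (Eve) has 11→5.
A3: add {1} — 1 (Adam): all of {10, 11} already in.
A4: add {2} — 2 (Adam): all of {1, 8, 11} already in.
A5: add {7} — 7 (Adam): all of {2, 5, 9} already in.
A6 = A5; e.g. 3 (Adam) can still go to 6. Fixed point.
Eve's attractor = {1, 2, 5, 7, 8, 9, 10, 11}; Adam avoids the target exactly from the complement.

3, 4, 6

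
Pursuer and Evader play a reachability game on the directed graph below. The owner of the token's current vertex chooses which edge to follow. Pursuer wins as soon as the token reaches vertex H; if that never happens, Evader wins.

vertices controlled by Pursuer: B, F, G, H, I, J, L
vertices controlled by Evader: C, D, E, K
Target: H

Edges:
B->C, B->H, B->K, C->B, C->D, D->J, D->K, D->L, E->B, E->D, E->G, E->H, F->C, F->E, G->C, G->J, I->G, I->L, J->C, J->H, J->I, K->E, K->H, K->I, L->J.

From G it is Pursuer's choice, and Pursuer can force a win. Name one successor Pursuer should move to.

A0 = {H}
A1: add {B, J} — B (Pursuer) has B→H; J (Pursuer) has J→H.
A2: add {G, L} — G (Pursuer) has G→J; L (Pursuer) has L→J.
A3: add {I} — I (Pursuer) has I→G.
A4 = A3; e.g. C (Evader) can still go to D. Fixed point.
From G, successor J is in the attractor (rank 1); the other successor C is not.

J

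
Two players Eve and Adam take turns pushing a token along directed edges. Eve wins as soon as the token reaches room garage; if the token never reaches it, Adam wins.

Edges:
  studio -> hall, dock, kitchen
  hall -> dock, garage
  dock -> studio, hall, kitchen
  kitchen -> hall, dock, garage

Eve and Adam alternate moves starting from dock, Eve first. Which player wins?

Track states (vertex, player-to-move).
A0 = {(garage,Eve), (garage,Adam)}
A1: add {(hall,Eve), (kitchen,Eve)}.
A2 = A1; e.g. (studio,Eve) stays out. (dock,Eve) never enters ⇒ Adam avoids the target.

Adam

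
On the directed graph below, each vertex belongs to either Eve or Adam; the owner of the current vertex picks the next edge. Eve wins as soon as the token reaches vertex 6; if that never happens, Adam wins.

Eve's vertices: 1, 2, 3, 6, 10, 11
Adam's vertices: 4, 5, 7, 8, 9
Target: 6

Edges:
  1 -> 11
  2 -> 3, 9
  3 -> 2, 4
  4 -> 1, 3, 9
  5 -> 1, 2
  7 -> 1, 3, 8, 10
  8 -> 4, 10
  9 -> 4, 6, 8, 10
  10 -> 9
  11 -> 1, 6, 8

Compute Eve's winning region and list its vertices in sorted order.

A0 = {6}
A1: add {11} — 11 (Eve) has 11→6.
A2: add {1} — 1 (Eve) has 1→11.
A3 = A2; e.g. 2 (Eve) has no edge into A2. Fixed point.
Eve's winning region = {1, 6, 11}.

1, 6, 11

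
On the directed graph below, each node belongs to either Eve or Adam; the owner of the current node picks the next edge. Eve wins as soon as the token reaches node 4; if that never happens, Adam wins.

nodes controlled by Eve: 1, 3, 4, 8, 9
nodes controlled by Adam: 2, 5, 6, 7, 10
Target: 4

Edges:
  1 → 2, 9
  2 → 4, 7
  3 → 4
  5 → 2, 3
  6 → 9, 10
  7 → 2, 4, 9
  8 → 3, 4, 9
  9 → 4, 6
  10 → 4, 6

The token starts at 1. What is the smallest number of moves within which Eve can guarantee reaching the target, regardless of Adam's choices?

2

A0 = {4}
A1: add {3, 8, 9} — 3 (Eve) has 3→4; 8 (Eve) has 8→4; 9 (Eve) has 9→4.
A2: add {1} — 1 (Eve) has 1→9.
A3 = A2; e.g. 2 (Adam) can still go to 7. Fixed point.
1 enters the attractor at level 2, so Eve can force the target in 2 moves from there.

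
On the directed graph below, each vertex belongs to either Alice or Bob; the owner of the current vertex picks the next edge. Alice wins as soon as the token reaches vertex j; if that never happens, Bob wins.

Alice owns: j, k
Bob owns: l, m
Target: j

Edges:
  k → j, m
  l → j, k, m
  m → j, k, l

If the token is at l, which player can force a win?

A0 = {j}
A1: add {k} — k (Alice) has k→j.
A2 = A1; e.g. l (Bob) can still go to m. Fixed point.
l never enters the attractor, so Bob can avoid the target forever.

Bob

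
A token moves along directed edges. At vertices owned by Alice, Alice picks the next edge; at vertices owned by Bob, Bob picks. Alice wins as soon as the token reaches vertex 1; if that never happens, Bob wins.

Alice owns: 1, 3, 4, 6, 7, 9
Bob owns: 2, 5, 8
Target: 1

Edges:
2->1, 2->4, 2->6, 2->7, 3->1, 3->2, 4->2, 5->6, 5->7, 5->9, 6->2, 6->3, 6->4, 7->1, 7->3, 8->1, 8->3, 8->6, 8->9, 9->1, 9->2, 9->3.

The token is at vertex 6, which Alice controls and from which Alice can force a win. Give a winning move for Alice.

A0 = {1}
A1: add {3, 7, 9} — 3 (Alice) has 3→1; 7 (Alice) has 7→1; 9 (Alice) has 9→1.
A2: add {6} — 6 (Alice) has 6→3.
A3: add {5, 8} — 5 (Bob): all of {6, 7, 9} already in; 8 (Bob): all of {1, 3, 6, 9} already in.
A4 = A3; e.g. 2 (Bob) can still go to 4. Fixed point.
From 6, successor 3 is in the attractor (rank 1); the other successors 2, 4 are not.

3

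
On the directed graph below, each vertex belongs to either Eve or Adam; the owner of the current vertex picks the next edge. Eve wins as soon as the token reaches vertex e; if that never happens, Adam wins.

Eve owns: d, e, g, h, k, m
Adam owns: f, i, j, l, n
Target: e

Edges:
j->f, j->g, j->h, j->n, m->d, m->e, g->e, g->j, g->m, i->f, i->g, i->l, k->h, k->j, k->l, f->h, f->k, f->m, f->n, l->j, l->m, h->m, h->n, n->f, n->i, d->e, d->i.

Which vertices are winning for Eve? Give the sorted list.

d, e, g, h, k, m

A0 = {e}
A1: add {d, g, m} — d (Eve) has d→e; g (Eve) has g→e; m (Eve) has m→e.
A2: add {h} — h (Eve) has h→m.
A3: add {k} — k (Eve) has k→h.
A4 = A3; e.g. f (Adam) can still go to n. Fixed point.
Eve's winning region = {d, e, g, h, k, m}.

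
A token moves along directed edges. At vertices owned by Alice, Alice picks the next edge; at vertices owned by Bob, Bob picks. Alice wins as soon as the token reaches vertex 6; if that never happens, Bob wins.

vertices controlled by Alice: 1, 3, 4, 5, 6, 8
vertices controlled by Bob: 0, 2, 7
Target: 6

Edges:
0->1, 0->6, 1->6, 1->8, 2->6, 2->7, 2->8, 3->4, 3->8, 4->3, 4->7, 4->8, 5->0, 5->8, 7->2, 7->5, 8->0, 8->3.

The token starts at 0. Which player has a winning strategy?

A0 = {6}
A1: add {1} — 1 (Alice) has 1→6.
A2: add {0} — 0 (Bob): all of {1, 6} already in.
0 ∈ A2, so Alice can force the target.

Alice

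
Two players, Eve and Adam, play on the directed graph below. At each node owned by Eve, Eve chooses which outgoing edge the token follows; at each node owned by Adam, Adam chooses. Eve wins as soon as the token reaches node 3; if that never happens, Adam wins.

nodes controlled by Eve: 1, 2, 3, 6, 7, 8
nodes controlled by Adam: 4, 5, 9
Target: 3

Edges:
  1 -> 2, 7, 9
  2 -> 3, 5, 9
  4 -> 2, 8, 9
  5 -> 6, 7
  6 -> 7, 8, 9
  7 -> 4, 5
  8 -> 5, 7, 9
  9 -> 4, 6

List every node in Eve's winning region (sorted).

A0 = {3}
A1: add {2} — 2 (Eve) has 2→3.
A2: add {1} — 1 (Eve) has 1→2.
A3 = A2; e.g. 4 (Adam) can still go to 8. Fixed point.
Eve's winning region = {1, 2, 3}.

1, 2, 3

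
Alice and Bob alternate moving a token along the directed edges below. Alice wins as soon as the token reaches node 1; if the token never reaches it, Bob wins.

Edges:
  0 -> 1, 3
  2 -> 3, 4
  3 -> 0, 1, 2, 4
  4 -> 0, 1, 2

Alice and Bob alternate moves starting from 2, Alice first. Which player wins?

Bob

Track states (vertex, player-to-move).
A0 = {(1,Alice), (1,Bob)}
A1: add {(0,Alice), (3,Alice), (4,Alice)}.
A2: add {(0,Bob), (2,Bob)}.
A3 = A2; e.g. (2,Alice) stays out. (2,Alice) never enters ⇒ Bob avoids the target.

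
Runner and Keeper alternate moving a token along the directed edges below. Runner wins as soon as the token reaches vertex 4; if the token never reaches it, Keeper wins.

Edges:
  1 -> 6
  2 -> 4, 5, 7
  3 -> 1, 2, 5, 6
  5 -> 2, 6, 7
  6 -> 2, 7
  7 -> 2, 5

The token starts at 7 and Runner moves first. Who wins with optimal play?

Keeper

Track states (vertex, player-to-move).
A0 = {(4,Runner), (4,Keeper)}
A1: add {(2,Runner)}.
A2 = A1; e.g. (1,Runner) stays out. (7,Runner) never enters ⇒ Keeper avoids the target.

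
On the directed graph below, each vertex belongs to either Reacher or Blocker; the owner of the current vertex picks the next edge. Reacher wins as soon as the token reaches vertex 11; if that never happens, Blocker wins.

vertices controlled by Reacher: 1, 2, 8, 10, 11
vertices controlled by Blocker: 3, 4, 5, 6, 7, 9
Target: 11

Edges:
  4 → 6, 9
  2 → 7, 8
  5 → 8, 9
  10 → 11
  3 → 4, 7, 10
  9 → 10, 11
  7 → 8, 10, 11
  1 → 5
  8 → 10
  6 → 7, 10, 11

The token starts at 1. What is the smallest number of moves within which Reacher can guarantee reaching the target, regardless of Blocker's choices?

A0 = {11}
A1: add {10} — 10 (Reacher) has 10→11.
A2: add {8, 9} — 8 (Reacher) has 8→10; 9 (Blocker): all of {10, 11} already in.
A3: add {2, 5, 7} — 2 (Reacher) has 2→8; 5 (Blocker): all of {8, 9} already in; 7 (Blocker): all of {8, 10, 11} already in.
A4: add {1, 6} — 1 (Reacher) has 1→5; 6 (Blocker): all of {7, 10, 11} already in.
1 enters the attractor at level 4, so Reacher can force the target in 4 moves from there.

4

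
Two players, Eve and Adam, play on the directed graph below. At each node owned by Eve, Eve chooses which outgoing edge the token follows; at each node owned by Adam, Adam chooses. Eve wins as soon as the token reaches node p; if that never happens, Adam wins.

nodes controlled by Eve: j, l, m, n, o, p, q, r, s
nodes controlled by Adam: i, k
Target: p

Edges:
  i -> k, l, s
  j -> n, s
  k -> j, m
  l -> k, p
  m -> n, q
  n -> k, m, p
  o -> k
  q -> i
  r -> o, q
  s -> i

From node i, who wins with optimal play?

A0 = {p}
A1: add {l, n} — l (Eve) has l→p; n (Eve) has n→p.
A2: add {j, m} — j (Eve) has j→n; m (Eve) has m→n.
A3: add {k} — k (Adam): all of {j, m} already in.
A4: add {o} — o (Eve) has o→k.
A5: add {r} — r (Eve) has r→o.
A6 = A5; e.g. i (Adam) can still go to s. Fixed point.
i never enters the attractor, so Adam can avoid the target forever.

Adam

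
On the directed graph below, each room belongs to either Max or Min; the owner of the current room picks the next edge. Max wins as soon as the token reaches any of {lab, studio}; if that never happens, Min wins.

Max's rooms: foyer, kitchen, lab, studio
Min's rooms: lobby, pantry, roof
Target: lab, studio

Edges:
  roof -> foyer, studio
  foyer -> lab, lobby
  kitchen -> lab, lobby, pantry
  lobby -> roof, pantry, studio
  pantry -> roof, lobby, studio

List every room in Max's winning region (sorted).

A0 = {lab, studio}
A1: add {foyer, kitchen} — foyer (Max) has foyer→lab; kitchen (Max) has kitchen→lab.
A2: add {roof} — roof (Min): all of {foyer, studio} already in.
A3 = A2; e.g. lobby (Min) can still go to pantry. Fixed point.
Max's winning region = {foyer, kitchen, lab, roof, studio}.

foyer, kitchen, lab, roof, studio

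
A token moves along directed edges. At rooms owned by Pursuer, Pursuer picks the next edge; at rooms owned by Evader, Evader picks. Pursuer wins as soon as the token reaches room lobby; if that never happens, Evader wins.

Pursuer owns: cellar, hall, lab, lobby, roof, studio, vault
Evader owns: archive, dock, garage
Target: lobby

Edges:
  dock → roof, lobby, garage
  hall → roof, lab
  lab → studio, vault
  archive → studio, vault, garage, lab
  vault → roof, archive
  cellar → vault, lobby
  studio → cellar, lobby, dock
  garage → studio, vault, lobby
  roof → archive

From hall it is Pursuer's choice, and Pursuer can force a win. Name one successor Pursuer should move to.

lab

A0 = {lobby}
A1: add {cellar, studio} — studio (Pursuer) has studio→lobby; cellar (Pursuer) has cellar→lobby.
A2: add {lab} — lab (Pursuer) has lab→studio.
A3: add {hall} — hall (Pursuer) has hall→lab.
A4 = A3; e.g. vault (Pursuer) has no edge into A3. Fixed point.
From hall, successor lab is in the attractor (rank 2); the other successor roof is not.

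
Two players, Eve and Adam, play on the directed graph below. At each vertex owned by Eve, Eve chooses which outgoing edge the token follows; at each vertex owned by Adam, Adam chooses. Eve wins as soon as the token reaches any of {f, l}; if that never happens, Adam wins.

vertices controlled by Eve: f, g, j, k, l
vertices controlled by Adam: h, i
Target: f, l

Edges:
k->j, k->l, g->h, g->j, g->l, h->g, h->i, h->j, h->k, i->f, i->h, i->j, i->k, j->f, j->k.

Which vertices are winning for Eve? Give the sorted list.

f, g, j, k, l

A0 = {f, l}
A1: add {g, j, k} — g (Eve) has g→l; j (Eve) has j→f; k (Eve) has k→l.
A2 = A1; e.g. h (Adam) can still go to i. Fixed point.
Eve's winning region = {f, g, j, k, l}.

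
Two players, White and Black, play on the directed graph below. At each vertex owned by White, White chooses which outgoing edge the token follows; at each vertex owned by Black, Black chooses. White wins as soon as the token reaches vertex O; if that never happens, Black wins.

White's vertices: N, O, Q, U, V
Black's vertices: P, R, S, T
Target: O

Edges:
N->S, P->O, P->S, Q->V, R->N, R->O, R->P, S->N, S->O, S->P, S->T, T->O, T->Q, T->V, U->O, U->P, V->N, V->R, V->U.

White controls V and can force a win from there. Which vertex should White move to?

A0 = {O}
A1: add {U} — U (White) has U→O.
A2: add {V} — V (White) has V→U.
A3: add {Q} — Q (White) has Q→V.
A4: add {T} — T (Black): all of {O, Q, V} already in.
A5 = A4; e.g. N (White) has no edge into A4. Fixed point.
From V, successor U is in the attractor (rank 1); the other successors N, R are not.

U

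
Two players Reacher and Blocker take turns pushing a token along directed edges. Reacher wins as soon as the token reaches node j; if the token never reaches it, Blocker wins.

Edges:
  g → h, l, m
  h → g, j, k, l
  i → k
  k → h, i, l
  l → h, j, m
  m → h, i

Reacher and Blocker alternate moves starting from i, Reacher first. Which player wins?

Track states (vertex, player-to-move).
A0 = {(j,Reacher), (j,Blocker)}
A1: add {(h,Reacher), (l,Reacher)}.
A2 = A1; e.g. (g,Reacher) stays out. (i,Reacher) never enters ⇒ Blocker avoids the target.

Blocker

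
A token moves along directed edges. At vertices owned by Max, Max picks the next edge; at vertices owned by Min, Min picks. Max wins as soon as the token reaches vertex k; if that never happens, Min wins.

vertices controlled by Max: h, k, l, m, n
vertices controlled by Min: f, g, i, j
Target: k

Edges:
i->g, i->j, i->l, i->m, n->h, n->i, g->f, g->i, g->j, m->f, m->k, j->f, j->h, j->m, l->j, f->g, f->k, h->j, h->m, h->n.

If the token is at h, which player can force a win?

A0 = {k}
A1: add {m} — m (Max) has m→k.
A2: add {h} — h (Max) has h→m.
h ∈ A2, so Max can force the target.

Max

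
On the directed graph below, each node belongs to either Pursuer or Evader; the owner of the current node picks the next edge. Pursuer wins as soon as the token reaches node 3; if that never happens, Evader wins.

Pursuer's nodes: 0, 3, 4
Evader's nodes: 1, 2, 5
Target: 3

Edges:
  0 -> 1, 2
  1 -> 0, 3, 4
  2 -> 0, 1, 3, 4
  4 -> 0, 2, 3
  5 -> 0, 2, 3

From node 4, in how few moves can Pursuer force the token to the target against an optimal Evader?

A0 = {3}
A1: add {4} — 4 (Pursuer) has 4→3.
A2 = A1; e.g. 0 (Pursuer) has no edge into A1. Fixed point.
4 enters the attractor at level 1, so Pursuer can force the target in 1 move from there.

1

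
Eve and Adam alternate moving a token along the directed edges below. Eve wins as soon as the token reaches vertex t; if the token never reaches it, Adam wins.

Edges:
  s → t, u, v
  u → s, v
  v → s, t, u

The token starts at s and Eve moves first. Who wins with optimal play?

Eve

Track states (vertex, player-to-move).
A0 = {(t,Eve), (t,Adam)}
A1: add {(s,Eve), (v,Eve)}.
(s,Eve) ∈ A1 ⇒ Eve forces the target.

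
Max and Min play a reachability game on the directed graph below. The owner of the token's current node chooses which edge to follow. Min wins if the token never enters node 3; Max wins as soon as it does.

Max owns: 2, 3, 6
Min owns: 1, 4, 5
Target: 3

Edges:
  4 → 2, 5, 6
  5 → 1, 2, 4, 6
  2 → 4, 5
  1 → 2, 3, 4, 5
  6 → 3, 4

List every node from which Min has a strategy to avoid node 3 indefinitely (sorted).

A0 = {3}
A1: add {6} — 6 (Max) has 6→3.
A2 = A1; e.g. 1 (Min) can still go to 2. Fixed point.
Max's attractor = {3, 6}; Min avoids the target exactly from the complement.

1, 2, 4, 5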